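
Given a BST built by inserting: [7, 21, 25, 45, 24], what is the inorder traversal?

Tree insertion order: [7, 21, 25, 45, 24]
Tree (level-order array): [7, None, 21, None, 25, 24, 45]
Inorder traversal: [7, 21, 24, 25, 45]


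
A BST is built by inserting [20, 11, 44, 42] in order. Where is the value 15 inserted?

Starting tree (level order): [20, 11, 44, None, None, 42]
Insertion path: 20 -> 11
Result: insert 15 as right child of 11
Final tree (level order): [20, 11, 44, None, 15, 42]


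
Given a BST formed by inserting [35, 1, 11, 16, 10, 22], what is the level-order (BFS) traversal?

Tree insertion order: [35, 1, 11, 16, 10, 22]
Tree (level-order array): [35, 1, None, None, 11, 10, 16, None, None, None, 22]
BFS from the root, enqueuing left then right child of each popped node:
  queue [35] -> pop 35, enqueue [1], visited so far: [35]
  queue [1] -> pop 1, enqueue [11], visited so far: [35, 1]
  queue [11] -> pop 11, enqueue [10, 16], visited so far: [35, 1, 11]
  queue [10, 16] -> pop 10, enqueue [none], visited so far: [35, 1, 11, 10]
  queue [16] -> pop 16, enqueue [22], visited so far: [35, 1, 11, 10, 16]
  queue [22] -> pop 22, enqueue [none], visited so far: [35, 1, 11, 10, 16, 22]
Result: [35, 1, 11, 10, 16, 22]


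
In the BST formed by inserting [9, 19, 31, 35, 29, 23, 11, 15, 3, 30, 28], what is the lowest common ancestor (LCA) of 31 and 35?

Tree insertion order: [9, 19, 31, 35, 29, 23, 11, 15, 3, 30, 28]
Tree (level-order array): [9, 3, 19, None, None, 11, 31, None, 15, 29, 35, None, None, 23, 30, None, None, None, 28]
In a BST, the LCA of p=31, q=35 is the first node v on the
root-to-leaf path with p <= v <= q (go left if both < v, right if both > v).
Walk from root:
  at 9: both 31 and 35 > 9, go right
  at 19: both 31 and 35 > 19, go right
  at 31: 31 <= 31 <= 35, this is the LCA
LCA = 31


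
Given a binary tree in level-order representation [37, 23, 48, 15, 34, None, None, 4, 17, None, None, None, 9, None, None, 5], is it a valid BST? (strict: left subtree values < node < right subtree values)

Level-order array: [37, 23, 48, 15, 34, None, None, 4, 17, None, None, None, 9, None, None, 5]
Validate using subtree bounds (lo, hi): at each node, require lo < value < hi,
then recurse left with hi=value and right with lo=value.
Preorder trace (stopping at first violation):
  at node 37 with bounds (-inf, +inf): OK
  at node 23 with bounds (-inf, 37): OK
  at node 15 with bounds (-inf, 23): OK
  at node 4 with bounds (-inf, 15): OK
  at node 9 with bounds (4, 15): OK
  at node 5 with bounds (4, 9): OK
  at node 17 with bounds (15, 23): OK
  at node 34 with bounds (23, 37): OK
  at node 48 with bounds (37, +inf): OK
No violation found at any node.
Result: Valid BST


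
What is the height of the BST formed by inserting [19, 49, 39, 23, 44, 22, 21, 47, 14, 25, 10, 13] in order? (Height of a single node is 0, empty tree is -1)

Insertion order: [19, 49, 39, 23, 44, 22, 21, 47, 14, 25, 10, 13]
Tree (level-order array): [19, 14, 49, 10, None, 39, None, None, 13, 23, 44, None, None, 22, 25, None, 47, 21]
Compute height bottom-up (empty subtree = -1):
  height(13) = 1 + max(-1, -1) = 0
  height(10) = 1 + max(-1, 0) = 1
  height(14) = 1 + max(1, -1) = 2
  height(21) = 1 + max(-1, -1) = 0
  height(22) = 1 + max(0, -1) = 1
  height(25) = 1 + max(-1, -1) = 0
  height(23) = 1 + max(1, 0) = 2
  height(47) = 1 + max(-1, -1) = 0
  height(44) = 1 + max(-1, 0) = 1
  height(39) = 1 + max(2, 1) = 3
  height(49) = 1 + max(3, -1) = 4
  height(19) = 1 + max(2, 4) = 5
Height = 5


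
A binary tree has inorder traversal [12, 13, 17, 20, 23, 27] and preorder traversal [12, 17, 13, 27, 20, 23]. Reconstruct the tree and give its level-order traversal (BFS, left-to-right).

Inorder:  [12, 13, 17, 20, 23, 27]
Preorder: [12, 17, 13, 27, 20, 23]
Algorithm: preorder visits root first, so consume preorder in order;
for each root, split the current inorder slice at that value into
left-subtree inorder and right-subtree inorder, then recurse.
Recursive splits:
  root=12; inorder splits into left=[], right=[13, 17, 20, 23, 27]
  root=17; inorder splits into left=[13], right=[20, 23, 27]
  root=13; inorder splits into left=[], right=[]
  root=27; inorder splits into left=[20, 23], right=[]
  root=20; inorder splits into left=[], right=[23]
  root=23; inorder splits into left=[], right=[]
Reconstructed level-order: [12, 17, 13, 27, 20, 23]


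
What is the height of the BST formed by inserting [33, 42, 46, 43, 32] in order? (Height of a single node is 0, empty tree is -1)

Insertion order: [33, 42, 46, 43, 32]
Tree (level-order array): [33, 32, 42, None, None, None, 46, 43]
Compute height bottom-up (empty subtree = -1):
  height(32) = 1 + max(-1, -1) = 0
  height(43) = 1 + max(-1, -1) = 0
  height(46) = 1 + max(0, -1) = 1
  height(42) = 1 + max(-1, 1) = 2
  height(33) = 1 + max(0, 2) = 3
Height = 3


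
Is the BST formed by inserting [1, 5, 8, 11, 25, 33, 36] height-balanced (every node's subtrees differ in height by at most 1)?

Tree (level-order array): [1, None, 5, None, 8, None, 11, None, 25, None, 33, None, 36]
Definition: a tree is height-balanced if, at every node, |h(left) - h(right)| <= 1 (empty subtree has height -1).
Bottom-up per-node check:
  node 36: h_left=-1, h_right=-1, diff=0 [OK], height=0
  node 33: h_left=-1, h_right=0, diff=1 [OK], height=1
  node 25: h_left=-1, h_right=1, diff=2 [FAIL (|-1-1|=2 > 1)], height=2
  node 11: h_left=-1, h_right=2, diff=3 [FAIL (|-1-2|=3 > 1)], height=3
  node 8: h_left=-1, h_right=3, diff=4 [FAIL (|-1-3|=4 > 1)], height=4
  node 5: h_left=-1, h_right=4, diff=5 [FAIL (|-1-4|=5 > 1)], height=5
  node 1: h_left=-1, h_right=5, diff=6 [FAIL (|-1-5|=6 > 1)], height=6
Node 25 violates the condition: |-1 - 1| = 2 > 1.
Result: Not balanced


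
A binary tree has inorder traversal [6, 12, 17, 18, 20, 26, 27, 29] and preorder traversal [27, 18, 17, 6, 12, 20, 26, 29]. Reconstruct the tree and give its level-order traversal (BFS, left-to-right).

Inorder:  [6, 12, 17, 18, 20, 26, 27, 29]
Preorder: [27, 18, 17, 6, 12, 20, 26, 29]
Algorithm: preorder visits root first, so consume preorder in order;
for each root, split the current inorder slice at that value into
left-subtree inorder and right-subtree inorder, then recurse.
Recursive splits:
  root=27; inorder splits into left=[6, 12, 17, 18, 20, 26], right=[29]
  root=18; inorder splits into left=[6, 12, 17], right=[20, 26]
  root=17; inorder splits into left=[6, 12], right=[]
  root=6; inorder splits into left=[], right=[12]
  root=12; inorder splits into left=[], right=[]
  root=20; inorder splits into left=[], right=[26]
  root=26; inorder splits into left=[], right=[]
  root=29; inorder splits into left=[], right=[]
Reconstructed level-order: [27, 18, 29, 17, 20, 6, 26, 12]


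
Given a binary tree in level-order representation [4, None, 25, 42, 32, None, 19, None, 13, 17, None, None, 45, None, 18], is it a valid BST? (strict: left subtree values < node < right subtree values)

Level-order array: [4, None, 25, 42, 32, None, 19, None, 13, 17, None, None, 45, None, 18]
Validate using subtree bounds (lo, hi): at each node, require lo < value < hi,
then recurse left with hi=value and right with lo=value.
Preorder trace (stopping at first violation):
  at node 4 with bounds (-inf, +inf): OK
  at node 25 with bounds (4, +inf): OK
  at node 42 with bounds (4, 25): VIOLATION
Node 42 violates its bound: not (4 < 42 < 25).
Result: Not a valid BST


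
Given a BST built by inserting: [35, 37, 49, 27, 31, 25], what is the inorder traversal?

Tree insertion order: [35, 37, 49, 27, 31, 25]
Tree (level-order array): [35, 27, 37, 25, 31, None, 49]
Inorder traversal: [25, 27, 31, 35, 37, 49]


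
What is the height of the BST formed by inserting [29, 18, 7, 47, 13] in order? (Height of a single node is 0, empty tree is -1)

Insertion order: [29, 18, 7, 47, 13]
Tree (level-order array): [29, 18, 47, 7, None, None, None, None, 13]
Compute height bottom-up (empty subtree = -1):
  height(13) = 1 + max(-1, -1) = 0
  height(7) = 1 + max(-1, 0) = 1
  height(18) = 1 + max(1, -1) = 2
  height(47) = 1 + max(-1, -1) = 0
  height(29) = 1 + max(2, 0) = 3
Height = 3


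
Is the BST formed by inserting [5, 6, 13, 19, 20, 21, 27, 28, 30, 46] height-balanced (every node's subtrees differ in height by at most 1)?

Tree (level-order array): [5, None, 6, None, 13, None, 19, None, 20, None, 21, None, 27, None, 28, None, 30, None, 46]
Definition: a tree is height-balanced if, at every node, |h(left) - h(right)| <= 1 (empty subtree has height -1).
Bottom-up per-node check:
  node 46: h_left=-1, h_right=-1, diff=0 [OK], height=0
  node 30: h_left=-1, h_right=0, diff=1 [OK], height=1
  node 28: h_left=-1, h_right=1, diff=2 [FAIL (|-1-1|=2 > 1)], height=2
  node 27: h_left=-1, h_right=2, diff=3 [FAIL (|-1-2|=3 > 1)], height=3
  node 21: h_left=-1, h_right=3, diff=4 [FAIL (|-1-3|=4 > 1)], height=4
  node 20: h_left=-1, h_right=4, diff=5 [FAIL (|-1-4|=5 > 1)], height=5
  node 19: h_left=-1, h_right=5, diff=6 [FAIL (|-1-5|=6 > 1)], height=6
  node 13: h_left=-1, h_right=6, diff=7 [FAIL (|-1-6|=7 > 1)], height=7
  node 6: h_left=-1, h_right=7, diff=8 [FAIL (|-1-7|=8 > 1)], height=8
  node 5: h_left=-1, h_right=8, diff=9 [FAIL (|-1-8|=9 > 1)], height=9
Node 28 violates the condition: |-1 - 1| = 2 > 1.
Result: Not balanced


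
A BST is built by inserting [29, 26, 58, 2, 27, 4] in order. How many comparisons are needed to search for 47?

Search path for 47: 29 -> 58
Found: False
Comparisons: 2


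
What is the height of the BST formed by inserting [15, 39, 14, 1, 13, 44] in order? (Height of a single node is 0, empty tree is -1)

Insertion order: [15, 39, 14, 1, 13, 44]
Tree (level-order array): [15, 14, 39, 1, None, None, 44, None, 13]
Compute height bottom-up (empty subtree = -1):
  height(13) = 1 + max(-1, -1) = 0
  height(1) = 1 + max(-1, 0) = 1
  height(14) = 1 + max(1, -1) = 2
  height(44) = 1 + max(-1, -1) = 0
  height(39) = 1 + max(-1, 0) = 1
  height(15) = 1 + max(2, 1) = 3
Height = 3


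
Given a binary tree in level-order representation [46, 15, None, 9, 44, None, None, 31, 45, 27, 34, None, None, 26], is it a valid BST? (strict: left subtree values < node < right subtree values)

Level-order array: [46, 15, None, 9, 44, None, None, 31, 45, 27, 34, None, None, 26]
Validate using subtree bounds (lo, hi): at each node, require lo < value < hi,
then recurse left with hi=value and right with lo=value.
Preorder trace (stopping at first violation):
  at node 46 with bounds (-inf, +inf): OK
  at node 15 with bounds (-inf, 46): OK
  at node 9 with bounds (-inf, 15): OK
  at node 44 with bounds (15, 46): OK
  at node 31 with bounds (15, 44): OK
  at node 27 with bounds (15, 31): OK
  at node 26 with bounds (15, 27): OK
  at node 34 with bounds (31, 44): OK
  at node 45 with bounds (44, 46): OK
No violation found at any node.
Result: Valid BST


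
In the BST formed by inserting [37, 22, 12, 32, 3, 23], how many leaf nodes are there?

Tree built from: [37, 22, 12, 32, 3, 23]
Tree (level-order array): [37, 22, None, 12, 32, 3, None, 23]
Rule: A leaf has 0 children.
Per-node child counts:
  node 37: 1 child(ren)
  node 22: 2 child(ren)
  node 12: 1 child(ren)
  node 3: 0 child(ren)
  node 32: 1 child(ren)
  node 23: 0 child(ren)
Matching nodes: [3, 23]
Count of leaf nodes: 2


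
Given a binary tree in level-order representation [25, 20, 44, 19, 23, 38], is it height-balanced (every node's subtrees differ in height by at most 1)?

Tree (level-order array): [25, 20, 44, 19, 23, 38]
Definition: a tree is height-balanced if, at every node, |h(left) - h(right)| <= 1 (empty subtree has height -1).
Bottom-up per-node check:
  node 19: h_left=-1, h_right=-1, diff=0 [OK], height=0
  node 23: h_left=-1, h_right=-1, diff=0 [OK], height=0
  node 20: h_left=0, h_right=0, diff=0 [OK], height=1
  node 38: h_left=-1, h_right=-1, diff=0 [OK], height=0
  node 44: h_left=0, h_right=-1, diff=1 [OK], height=1
  node 25: h_left=1, h_right=1, diff=0 [OK], height=2
All nodes satisfy the balance condition.
Result: Balanced


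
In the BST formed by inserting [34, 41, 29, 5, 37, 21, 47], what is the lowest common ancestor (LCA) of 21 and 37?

Tree insertion order: [34, 41, 29, 5, 37, 21, 47]
Tree (level-order array): [34, 29, 41, 5, None, 37, 47, None, 21]
In a BST, the LCA of p=21, q=37 is the first node v on the
root-to-leaf path with p <= v <= q (go left if both < v, right if both > v).
Walk from root:
  at 34: 21 <= 34 <= 37, this is the LCA
LCA = 34


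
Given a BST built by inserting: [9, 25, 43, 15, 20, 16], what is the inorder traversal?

Tree insertion order: [9, 25, 43, 15, 20, 16]
Tree (level-order array): [9, None, 25, 15, 43, None, 20, None, None, 16]
Inorder traversal: [9, 15, 16, 20, 25, 43]


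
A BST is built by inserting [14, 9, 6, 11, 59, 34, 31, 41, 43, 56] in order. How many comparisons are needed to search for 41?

Search path for 41: 14 -> 59 -> 34 -> 41
Found: True
Comparisons: 4


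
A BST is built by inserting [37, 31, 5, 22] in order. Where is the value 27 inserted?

Starting tree (level order): [37, 31, None, 5, None, None, 22]
Insertion path: 37 -> 31 -> 5 -> 22
Result: insert 27 as right child of 22
Final tree (level order): [37, 31, None, 5, None, None, 22, None, 27]


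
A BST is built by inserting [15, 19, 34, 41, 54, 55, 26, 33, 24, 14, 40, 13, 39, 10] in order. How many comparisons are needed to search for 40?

Search path for 40: 15 -> 19 -> 34 -> 41 -> 40
Found: True
Comparisons: 5


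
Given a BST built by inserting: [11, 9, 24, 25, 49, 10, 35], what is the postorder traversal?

Tree insertion order: [11, 9, 24, 25, 49, 10, 35]
Tree (level-order array): [11, 9, 24, None, 10, None, 25, None, None, None, 49, 35]
Postorder traversal: [10, 9, 35, 49, 25, 24, 11]


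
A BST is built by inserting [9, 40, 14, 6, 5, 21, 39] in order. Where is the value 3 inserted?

Starting tree (level order): [9, 6, 40, 5, None, 14, None, None, None, None, 21, None, 39]
Insertion path: 9 -> 6 -> 5
Result: insert 3 as left child of 5
Final tree (level order): [9, 6, 40, 5, None, 14, None, 3, None, None, 21, None, None, None, 39]


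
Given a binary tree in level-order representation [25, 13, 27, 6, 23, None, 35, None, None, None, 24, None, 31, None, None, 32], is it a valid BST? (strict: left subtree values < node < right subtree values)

Level-order array: [25, 13, 27, 6, 23, None, 35, None, None, None, 24, None, 31, None, None, 32]
Validate using subtree bounds (lo, hi): at each node, require lo < value < hi,
then recurse left with hi=value and right with lo=value.
Preorder trace (stopping at first violation):
  at node 25 with bounds (-inf, +inf): OK
  at node 13 with bounds (-inf, 25): OK
  at node 6 with bounds (-inf, 13): OK
  at node 23 with bounds (13, 25): OK
  at node 24 with bounds (23, 25): OK
  at node 27 with bounds (25, +inf): OK
  at node 35 with bounds (27, +inf): OK
  at node 31 with bounds (35, +inf): VIOLATION
Node 31 violates its bound: not (35 < 31 < +inf).
Result: Not a valid BST


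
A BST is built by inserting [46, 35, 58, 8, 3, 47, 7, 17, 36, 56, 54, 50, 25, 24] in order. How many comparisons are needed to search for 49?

Search path for 49: 46 -> 58 -> 47 -> 56 -> 54 -> 50
Found: False
Comparisons: 6


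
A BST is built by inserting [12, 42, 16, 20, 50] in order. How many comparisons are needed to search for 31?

Search path for 31: 12 -> 42 -> 16 -> 20
Found: False
Comparisons: 4


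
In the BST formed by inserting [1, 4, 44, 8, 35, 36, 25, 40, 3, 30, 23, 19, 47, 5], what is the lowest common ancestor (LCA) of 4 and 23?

Tree insertion order: [1, 4, 44, 8, 35, 36, 25, 40, 3, 30, 23, 19, 47, 5]
Tree (level-order array): [1, None, 4, 3, 44, None, None, 8, 47, 5, 35, None, None, None, None, 25, 36, 23, 30, None, 40, 19]
In a BST, the LCA of p=4, q=23 is the first node v on the
root-to-leaf path with p <= v <= q (go left if both < v, right if both > v).
Walk from root:
  at 1: both 4 and 23 > 1, go right
  at 4: 4 <= 4 <= 23, this is the LCA
LCA = 4


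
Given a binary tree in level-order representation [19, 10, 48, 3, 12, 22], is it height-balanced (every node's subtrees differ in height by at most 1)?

Tree (level-order array): [19, 10, 48, 3, 12, 22]
Definition: a tree is height-balanced if, at every node, |h(left) - h(right)| <= 1 (empty subtree has height -1).
Bottom-up per-node check:
  node 3: h_left=-1, h_right=-1, diff=0 [OK], height=0
  node 12: h_left=-1, h_right=-1, diff=0 [OK], height=0
  node 10: h_left=0, h_right=0, diff=0 [OK], height=1
  node 22: h_left=-1, h_right=-1, diff=0 [OK], height=0
  node 48: h_left=0, h_right=-1, diff=1 [OK], height=1
  node 19: h_left=1, h_right=1, diff=0 [OK], height=2
All nodes satisfy the balance condition.
Result: Balanced


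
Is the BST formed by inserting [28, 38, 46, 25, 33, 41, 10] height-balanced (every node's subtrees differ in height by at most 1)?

Tree (level-order array): [28, 25, 38, 10, None, 33, 46, None, None, None, None, 41]
Definition: a tree is height-balanced if, at every node, |h(left) - h(right)| <= 1 (empty subtree has height -1).
Bottom-up per-node check:
  node 10: h_left=-1, h_right=-1, diff=0 [OK], height=0
  node 25: h_left=0, h_right=-1, diff=1 [OK], height=1
  node 33: h_left=-1, h_right=-1, diff=0 [OK], height=0
  node 41: h_left=-1, h_right=-1, diff=0 [OK], height=0
  node 46: h_left=0, h_right=-1, diff=1 [OK], height=1
  node 38: h_left=0, h_right=1, diff=1 [OK], height=2
  node 28: h_left=1, h_right=2, diff=1 [OK], height=3
All nodes satisfy the balance condition.
Result: Balanced


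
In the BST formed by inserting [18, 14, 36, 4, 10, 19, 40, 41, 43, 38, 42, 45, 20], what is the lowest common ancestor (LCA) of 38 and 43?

Tree insertion order: [18, 14, 36, 4, 10, 19, 40, 41, 43, 38, 42, 45, 20]
Tree (level-order array): [18, 14, 36, 4, None, 19, 40, None, 10, None, 20, 38, 41, None, None, None, None, None, None, None, 43, 42, 45]
In a BST, the LCA of p=38, q=43 is the first node v on the
root-to-leaf path with p <= v <= q (go left if both < v, right if both > v).
Walk from root:
  at 18: both 38 and 43 > 18, go right
  at 36: both 38 and 43 > 36, go right
  at 40: 38 <= 40 <= 43, this is the LCA
LCA = 40


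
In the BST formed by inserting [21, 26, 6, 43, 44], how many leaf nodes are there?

Tree built from: [21, 26, 6, 43, 44]
Tree (level-order array): [21, 6, 26, None, None, None, 43, None, 44]
Rule: A leaf has 0 children.
Per-node child counts:
  node 21: 2 child(ren)
  node 6: 0 child(ren)
  node 26: 1 child(ren)
  node 43: 1 child(ren)
  node 44: 0 child(ren)
Matching nodes: [6, 44]
Count of leaf nodes: 2


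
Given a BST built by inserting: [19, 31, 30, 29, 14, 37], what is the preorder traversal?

Tree insertion order: [19, 31, 30, 29, 14, 37]
Tree (level-order array): [19, 14, 31, None, None, 30, 37, 29]
Preorder traversal: [19, 14, 31, 30, 29, 37]


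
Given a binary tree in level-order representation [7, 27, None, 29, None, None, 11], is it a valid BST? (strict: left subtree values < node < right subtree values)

Level-order array: [7, 27, None, 29, None, None, 11]
Validate using subtree bounds (lo, hi): at each node, require lo < value < hi,
then recurse left with hi=value and right with lo=value.
Preorder trace (stopping at first violation):
  at node 7 with bounds (-inf, +inf): OK
  at node 27 with bounds (-inf, 7): VIOLATION
Node 27 violates its bound: not (-inf < 27 < 7).
Result: Not a valid BST


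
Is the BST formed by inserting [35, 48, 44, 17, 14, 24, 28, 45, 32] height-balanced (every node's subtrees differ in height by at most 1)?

Tree (level-order array): [35, 17, 48, 14, 24, 44, None, None, None, None, 28, None, 45, None, 32]
Definition: a tree is height-balanced if, at every node, |h(left) - h(right)| <= 1 (empty subtree has height -1).
Bottom-up per-node check:
  node 14: h_left=-1, h_right=-1, diff=0 [OK], height=0
  node 32: h_left=-1, h_right=-1, diff=0 [OK], height=0
  node 28: h_left=-1, h_right=0, diff=1 [OK], height=1
  node 24: h_left=-1, h_right=1, diff=2 [FAIL (|-1-1|=2 > 1)], height=2
  node 17: h_left=0, h_right=2, diff=2 [FAIL (|0-2|=2 > 1)], height=3
  node 45: h_left=-1, h_right=-1, diff=0 [OK], height=0
  node 44: h_left=-1, h_right=0, diff=1 [OK], height=1
  node 48: h_left=1, h_right=-1, diff=2 [FAIL (|1--1|=2 > 1)], height=2
  node 35: h_left=3, h_right=2, diff=1 [OK], height=4
Node 24 violates the condition: |-1 - 1| = 2 > 1.
Result: Not balanced


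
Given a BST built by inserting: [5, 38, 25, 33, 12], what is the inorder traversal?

Tree insertion order: [5, 38, 25, 33, 12]
Tree (level-order array): [5, None, 38, 25, None, 12, 33]
Inorder traversal: [5, 12, 25, 33, 38]


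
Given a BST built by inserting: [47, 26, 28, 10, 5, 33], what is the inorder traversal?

Tree insertion order: [47, 26, 28, 10, 5, 33]
Tree (level-order array): [47, 26, None, 10, 28, 5, None, None, 33]
Inorder traversal: [5, 10, 26, 28, 33, 47]


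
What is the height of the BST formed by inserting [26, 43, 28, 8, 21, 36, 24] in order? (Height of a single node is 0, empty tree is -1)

Insertion order: [26, 43, 28, 8, 21, 36, 24]
Tree (level-order array): [26, 8, 43, None, 21, 28, None, None, 24, None, 36]
Compute height bottom-up (empty subtree = -1):
  height(24) = 1 + max(-1, -1) = 0
  height(21) = 1 + max(-1, 0) = 1
  height(8) = 1 + max(-1, 1) = 2
  height(36) = 1 + max(-1, -1) = 0
  height(28) = 1 + max(-1, 0) = 1
  height(43) = 1 + max(1, -1) = 2
  height(26) = 1 + max(2, 2) = 3
Height = 3


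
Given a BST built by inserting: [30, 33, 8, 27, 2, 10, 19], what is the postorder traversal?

Tree insertion order: [30, 33, 8, 27, 2, 10, 19]
Tree (level-order array): [30, 8, 33, 2, 27, None, None, None, None, 10, None, None, 19]
Postorder traversal: [2, 19, 10, 27, 8, 33, 30]


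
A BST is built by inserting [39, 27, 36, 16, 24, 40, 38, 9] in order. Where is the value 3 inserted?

Starting tree (level order): [39, 27, 40, 16, 36, None, None, 9, 24, None, 38]
Insertion path: 39 -> 27 -> 16 -> 9
Result: insert 3 as left child of 9
Final tree (level order): [39, 27, 40, 16, 36, None, None, 9, 24, None, 38, 3]


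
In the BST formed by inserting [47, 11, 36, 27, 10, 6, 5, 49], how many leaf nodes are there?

Tree built from: [47, 11, 36, 27, 10, 6, 5, 49]
Tree (level-order array): [47, 11, 49, 10, 36, None, None, 6, None, 27, None, 5]
Rule: A leaf has 0 children.
Per-node child counts:
  node 47: 2 child(ren)
  node 11: 2 child(ren)
  node 10: 1 child(ren)
  node 6: 1 child(ren)
  node 5: 0 child(ren)
  node 36: 1 child(ren)
  node 27: 0 child(ren)
  node 49: 0 child(ren)
Matching nodes: [5, 27, 49]
Count of leaf nodes: 3


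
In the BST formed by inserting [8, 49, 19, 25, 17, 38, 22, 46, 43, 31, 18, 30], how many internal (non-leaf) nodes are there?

Tree built from: [8, 49, 19, 25, 17, 38, 22, 46, 43, 31, 18, 30]
Tree (level-order array): [8, None, 49, 19, None, 17, 25, None, 18, 22, 38, None, None, None, None, 31, 46, 30, None, 43]
Rule: An internal node has at least one child.
Per-node child counts:
  node 8: 1 child(ren)
  node 49: 1 child(ren)
  node 19: 2 child(ren)
  node 17: 1 child(ren)
  node 18: 0 child(ren)
  node 25: 2 child(ren)
  node 22: 0 child(ren)
  node 38: 2 child(ren)
  node 31: 1 child(ren)
  node 30: 0 child(ren)
  node 46: 1 child(ren)
  node 43: 0 child(ren)
Matching nodes: [8, 49, 19, 17, 25, 38, 31, 46]
Count of internal (non-leaf) nodes: 8


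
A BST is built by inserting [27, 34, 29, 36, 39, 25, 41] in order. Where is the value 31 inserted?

Starting tree (level order): [27, 25, 34, None, None, 29, 36, None, None, None, 39, None, 41]
Insertion path: 27 -> 34 -> 29
Result: insert 31 as right child of 29
Final tree (level order): [27, 25, 34, None, None, 29, 36, None, 31, None, 39, None, None, None, 41]


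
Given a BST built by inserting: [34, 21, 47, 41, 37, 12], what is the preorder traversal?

Tree insertion order: [34, 21, 47, 41, 37, 12]
Tree (level-order array): [34, 21, 47, 12, None, 41, None, None, None, 37]
Preorder traversal: [34, 21, 12, 47, 41, 37]


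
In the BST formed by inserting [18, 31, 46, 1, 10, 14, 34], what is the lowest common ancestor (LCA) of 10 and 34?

Tree insertion order: [18, 31, 46, 1, 10, 14, 34]
Tree (level-order array): [18, 1, 31, None, 10, None, 46, None, 14, 34]
In a BST, the LCA of p=10, q=34 is the first node v on the
root-to-leaf path with p <= v <= q (go left if both < v, right if both > v).
Walk from root:
  at 18: 10 <= 18 <= 34, this is the LCA
LCA = 18


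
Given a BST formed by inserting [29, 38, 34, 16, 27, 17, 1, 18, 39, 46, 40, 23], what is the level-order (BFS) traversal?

Tree insertion order: [29, 38, 34, 16, 27, 17, 1, 18, 39, 46, 40, 23]
Tree (level-order array): [29, 16, 38, 1, 27, 34, 39, None, None, 17, None, None, None, None, 46, None, 18, 40, None, None, 23]
BFS from the root, enqueuing left then right child of each popped node:
  queue [29] -> pop 29, enqueue [16, 38], visited so far: [29]
  queue [16, 38] -> pop 16, enqueue [1, 27], visited so far: [29, 16]
  queue [38, 1, 27] -> pop 38, enqueue [34, 39], visited so far: [29, 16, 38]
  queue [1, 27, 34, 39] -> pop 1, enqueue [none], visited so far: [29, 16, 38, 1]
  queue [27, 34, 39] -> pop 27, enqueue [17], visited so far: [29, 16, 38, 1, 27]
  queue [34, 39, 17] -> pop 34, enqueue [none], visited so far: [29, 16, 38, 1, 27, 34]
  queue [39, 17] -> pop 39, enqueue [46], visited so far: [29, 16, 38, 1, 27, 34, 39]
  queue [17, 46] -> pop 17, enqueue [18], visited so far: [29, 16, 38, 1, 27, 34, 39, 17]
  queue [46, 18] -> pop 46, enqueue [40], visited so far: [29, 16, 38, 1, 27, 34, 39, 17, 46]
  queue [18, 40] -> pop 18, enqueue [23], visited so far: [29, 16, 38, 1, 27, 34, 39, 17, 46, 18]
  queue [40, 23] -> pop 40, enqueue [none], visited so far: [29, 16, 38, 1, 27, 34, 39, 17, 46, 18, 40]
  queue [23] -> pop 23, enqueue [none], visited so far: [29, 16, 38, 1, 27, 34, 39, 17, 46, 18, 40, 23]
Result: [29, 16, 38, 1, 27, 34, 39, 17, 46, 18, 40, 23]


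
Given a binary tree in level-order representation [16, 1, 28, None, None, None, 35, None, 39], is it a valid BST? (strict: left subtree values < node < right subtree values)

Level-order array: [16, 1, 28, None, None, None, 35, None, 39]
Validate using subtree bounds (lo, hi): at each node, require lo < value < hi,
then recurse left with hi=value and right with lo=value.
Preorder trace (stopping at first violation):
  at node 16 with bounds (-inf, +inf): OK
  at node 1 with bounds (-inf, 16): OK
  at node 28 with bounds (16, +inf): OK
  at node 35 with bounds (28, +inf): OK
  at node 39 with bounds (35, +inf): OK
No violation found at any node.
Result: Valid BST


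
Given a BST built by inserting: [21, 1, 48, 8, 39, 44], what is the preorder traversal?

Tree insertion order: [21, 1, 48, 8, 39, 44]
Tree (level-order array): [21, 1, 48, None, 8, 39, None, None, None, None, 44]
Preorder traversal: [21, 1, 8, 48, 39, 44]


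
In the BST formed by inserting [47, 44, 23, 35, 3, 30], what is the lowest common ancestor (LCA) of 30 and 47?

Tree insertion order: [47, 44, 23, 35, 3, 30]
Tree (level-order array): [47, 44, None, 23, None, 3, 35, None, None, 30]
In a BST, the LCA of p=30, q=47 is the first node v on the
root-to-leaf path with p <= v <= q (go left if both < v, right if both > v).
Walk from root:
  at 47: 30 <= 47 <= 47, this is the LCA
LCA = 47


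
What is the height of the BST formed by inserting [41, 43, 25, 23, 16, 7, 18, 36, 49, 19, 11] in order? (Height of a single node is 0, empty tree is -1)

Insertion order: [41, 43, 25, 23, 16, 7, 18, 36, 49, 19, 11]
Tree (level-order array): [41, 25, 43, 23, 36, None, 49, 16, None, None, None, None, None, 7, 18, None, 11, None, 19]
Compute height bottom-up (empty subtree = -1):
  height(11) = 1 + max(-1, -1) = 0
  height(7) = 1 + max(-1, 0) = 1
  height(19) = 1 + max(-1, -1) = 0
  height(18) = 1 + max(-1, 0) = 1
  height(16) = 1 + max(1, 1) = 2
  height(23) = 1 + max(2, -1) = 3
  height(36) = 1 + max(-1, -1) = 0
  height(25) = 1 + max(3, 0) = 4
  height(49) = 1 + max(-1, -1) = 0
  height(43) = 1 + max(-1, 0) = 1
  height(41) = 1 + max(4, 1) = 5
Height = 5


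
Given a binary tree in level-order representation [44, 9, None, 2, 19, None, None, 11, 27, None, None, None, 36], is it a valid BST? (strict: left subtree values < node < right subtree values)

Level-order array: [44, 9, None, 2, 19, None, None, 11, 27, None, None, None, 36]
Validate using subtree bounds (lo, hi): at each node, require lo < value < hi,
then recurse left with hi=value and right with lo=value.
Preorder trace (stopping at first violation):
  at node 44 with bounds (-inf, +inf): OK
  at node 9 with bounds (-inf, 44): OK
  at node 2 with bounds (-inf, 9): OK
  at node 19 with bounds (9, 44): OK
  at node 11 with bounds (9, 19): OK
  at node 27 with bounds (19, 44): OK
  at node 36 with bounds (27, 44): OK
No violation found at any node.
Result: Valid BST


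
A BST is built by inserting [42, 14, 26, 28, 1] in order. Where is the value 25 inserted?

Starting tree (level order): [42, 14, None, 1, 26, None, None, None, 28]
Insertion path: 42 -> 14 -> 26
Result: insert 25 as left child of 26
Final tree (level order): [42, 14, None, 1, 26, None, None, 25, 28]


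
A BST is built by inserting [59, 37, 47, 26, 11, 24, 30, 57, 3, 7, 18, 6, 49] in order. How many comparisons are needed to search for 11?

Search path for 11: 59 -> 37 -> 26 -> 11
Found: True
Comparisons: 4


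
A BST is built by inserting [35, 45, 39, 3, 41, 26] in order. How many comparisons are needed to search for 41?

Search path for 41: 35 -> 45 -> 39 -> 41
Found: True
Comparisons: 4


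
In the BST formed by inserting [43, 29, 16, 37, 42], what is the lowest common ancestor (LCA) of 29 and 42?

Tree insertion order: [43, 29, 16, 37, 42]
Tree (level-order array): [43, 29, None, 16, 37, None, None, None, 42]
In a BST, the LCA of p=29, q=42 is the first node v on the
root-to-leaf path with p <= v <= q (go left if both < v, right if both > v).
Walk from root:
  at 43: both 29 and 42 < 43, go left
  at 29: 29 <= 29 <= 42, this is the LCA
LCA = 29


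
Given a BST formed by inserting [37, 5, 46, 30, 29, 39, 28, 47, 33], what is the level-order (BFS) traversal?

Tree insertion order: [37, 5, 46, 30, 29, 39, 28, 47, 33]
Tree (level-order array): [37, 5, 46, None, 30, 39, 47, 29, 33, None, None, None, None, 28]
BFS from the root, enqueuing left then right child of each popped node:
  queue [37] -> pop 37, enqueue [5, 46], visited so far: [37]
  queue [5, 46] -> pop 5, enqueue [30], visited so far: [37, 5]
  queue [46, 30] -> pop 46, enqueue [39, 47], visited so far: [37, 5, 46]
  queue [30, 39, 47] -> pop 30, enqueue [29, 33], visited so far: [37, 5, 46, 30]
  queue [39, 47, 29, 33] -> pop 39, enqueue [none], visited so far: [37, 5, 46, 30, 39]
  queue [47, 29, 33] -> pop 47, enqueue [none], visited so far: [37, 5, 46, 30, 39, 47]
  queue [29, 33] -> pop 29, enqueue [28], visited so far: [37, 5, 46, 30, 39, 47, 29]
  queue [33, 28] -> pop 33, enqueue [none], visited so far: [37, 5, 46, 30, 39, 47, 29, 33]
  queue [28] -> pop 28, enqueue [none], visited so far: [37, 5, 46, 30, 39, 47, 29, 33, 28]
Result: [37, 5, 46, 30, 39, 47, 29, 33, 28]


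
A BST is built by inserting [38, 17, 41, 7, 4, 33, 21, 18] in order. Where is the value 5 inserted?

Starting tree (level order): [38, 17, 41, 7, 33, None, None, 4, None, 21, None, None, None, 18]
Insertion path: 38 -> 17 -> 7 -> 4
Result: insert 5 as right child of 4
Final tree (level order): [38, 17, 41, 7, 33, None, None, 4, None, 21, None, None, 5, 18]


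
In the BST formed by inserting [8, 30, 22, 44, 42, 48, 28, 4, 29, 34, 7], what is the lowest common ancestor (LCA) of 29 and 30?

Tree insertion order: [8, 30, 22, 44, 42, 48, 28, 4, 29, 34, 7]
Tree (level-order array): [8, 4, 30, None, 7, 22, 44, None, None, None, 28, 42, 48, None, 29, 34]
In a BST, the LCA of p=29, q=30 is the first node v on the
root-to-leaf path with p <= v <= q (go left if both < v, right if both > v).
Walk from root:
  at 8: both 29 and 30 > 8, go right
  at 30: 29 <= 30 <= 30, this is the LCA
LCA = 30


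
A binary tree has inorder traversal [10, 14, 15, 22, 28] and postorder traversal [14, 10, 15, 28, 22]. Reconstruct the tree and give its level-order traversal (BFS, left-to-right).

Inorder:   [10, 14, 15, 22, 28]
Postorder: [14, 10, 15, 28, 22]
Algorithm: postorder visits root last, so walk postorder right-to-left;
each value is the root of the current inorder slice — split it at that
value, recurse on the right subtree first, then the left.
Recursive splits:
  root=22; inorder splits into left=[10, 14, 15], right=[28]
  root=28; inorder splits into left=[], right=[]
  root=15; inorder splits into left=[10, 14], right=[]
  root=10; inorder splits into left=[], right=[14]
  root=14; inorder splits into left=[], right=[]
Reconstructed level-order: [22, 15, 28, 10, 14]


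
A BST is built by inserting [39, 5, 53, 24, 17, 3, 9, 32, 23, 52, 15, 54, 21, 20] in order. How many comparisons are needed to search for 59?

Search path for 59: 39 -> 53 -> 54
Found: False
Comparisons: 3


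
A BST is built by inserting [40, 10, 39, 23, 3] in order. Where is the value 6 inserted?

Starting tree (level order): [40, 10, None, 3, 39, None, None, 23]
Insertion path: 40 -> 10 -> 3
Result: insert 6 as right child of 3
Final tree (level order): [40, 10, None, 3, 39, None, 6, 23]


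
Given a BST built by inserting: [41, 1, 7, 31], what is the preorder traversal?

Tree insertion order: [41, 1, 7, 31]
Tree (level-order array): [41, 1, None, None, 7, None, 31]
Preorder traversal: [41, 1, 7, 31]


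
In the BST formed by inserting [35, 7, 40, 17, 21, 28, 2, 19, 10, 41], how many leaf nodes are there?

Tree built from: [35, 7, 40, 17, 21, 28, 2, 19, 10, 41]
Tree (level-order array): [35, 7, 40, 2, 17, None, 41, None, None, 10, 21, None, None, None, None, 19, 28]
Rule: A leaf has 0 children.
Per-node child counts:
  node 35: 2 child(ren)
  node 7: 2 child(ren)
  node 2: 0 child(ren)
  node 17: 2 child(ren)
  node 10: 0 child(ren)
  node 21: 2 child(ren)
  node 19: 0 child(ren)
  node 28: 0 child(ren)
  node 40: 1 child(ren)
  node 41: 0 child(ren)
Matching nodes: [2, 10, 19, 28, 41]
Count of leaf nodes: 5


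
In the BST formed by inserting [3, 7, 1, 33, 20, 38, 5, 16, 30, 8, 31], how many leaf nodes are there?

Tree built from: [3, 7, 1, 33, 20, 38, 5, 16, 30, 8, 31]
Tree (level-order array): [3, 1, 7, None, None, 5, 33, None, None, 20, 38, 16, 30, None, None, 8, None, None, 31]
Rule: A leaf has 0 children.
Per-node child counts:
  node 3: 2 child(ren)
  node 1: 0 child(ren)
  node 7: 2 child(ren)
  node 5: 0 child(ren)
  node 33: 2 child(ren)
  node 20: 2 child(ren)
  node 16: 1 child(ren)
  node 8: 0 child(ren)
  node 30: 1 child(ren)
  node 31: 0 child(ren)
  node 38: 0 child(ren)
Matching nodes: [1, 5, 8, 31, 38]
Count of leaf nodes: 5


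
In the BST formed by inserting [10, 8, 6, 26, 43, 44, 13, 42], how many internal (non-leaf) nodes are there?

Tree built from: [10, 8, 6, 26, 43, 44, 13, 42]
Tree (level-order array): [10, 8, 26, 6, None, 13, 43, None, None, None, None, 42, 44]
Rule: An internal node has at least one child.
Per-node child counts:
  node 10: 2 child(ren)
  node 8: 1 child(ren)
  node 6: 0 child(ren)
  node 26: 2 child(ren)
  node 13: 0 child(ren)
  node 43: 2 child(ren)
  node 42: 0 child(ren)
  node 44: 0 child(ren)
Matching nodes: [10, 8, 26, 43]
Count of internal (non-leaf) nodes: 4


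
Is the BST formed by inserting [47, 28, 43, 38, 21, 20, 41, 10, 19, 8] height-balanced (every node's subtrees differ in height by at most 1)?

Tree (level-order array): [47, 28, None, 21, 43, 20, None, 38, None, 10, None, None, 41, 8, 19]
Definition: a tree is height-balanced if, at every node, |h(left) - h(right)| <= 1 (empty subtree has height -1).
Bottom-up per-node check:
  node 8: h_left=-1, h_right=-1, diff=0 [OK], height=0
  node 19: h_left=-1, h_right=-1, diff=0 [OK], height=0
  node 10: h_left=0, h_right=0, diff=0 [OK], height=1
  node 20: h_left=1, h_right=-1, diff=2 [FAIL (|1--1|=2 > 1)], height=2
  node 21: h_left=2, h_right=-1, diff=3 [FAIL (|2--1|=3 > 1)], height=3
  node 41: h_left=-1, h_right=-1, diff=0 [OK], height=0
  node 38: h_left=-1, h_right=0, diff=1 [OK], height=1
  node 43: h_left=1, h_right=-1, diff=2 [FAIL (|1--1|=2 > 1)], height=2
  node 28: h_left=3, h_right=2, diff=1 [OK], height=4
  node 47: h_left=4, h_right=-1, diff=5 [FAIL (|4--1|=5 > 1)], height=5
Node 20 violates the condition: |1 - -1| = 2 > 1.
Result: Not balanced


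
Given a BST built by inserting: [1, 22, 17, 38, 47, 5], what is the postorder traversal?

Tree insertion order: [1, 22, 17, 38, 47, 5]
Tree (level-order array): [1, None, 22, 17, 38, 5, None, None, 47]
Postorder traversal: [5, 17, 47, 38, 22, 1]


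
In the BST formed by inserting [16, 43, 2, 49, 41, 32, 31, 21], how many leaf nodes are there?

Tree built from: [16, 43, 2, 49, 41, 32, 31, 21]
Tree (level-order array): [16, 2, 43, None, None, 41, 49, 32, None, None, None, 31, None, 21]
Rule: A leaf has 0 children.
Per-node child counts:
  node 16: 2 child(ren)
  node 2: 0 child(ren)
  node 43: 2 child(ren)
  node 41: 1 child(ren)
  node 32: 1 child(ren)
  node 31: 1 child(ren)
  node 21: 0 child(ren)
  node 49: 0 child(ren)
Matching nodes: [2, 21, 49]
Count of leaf nodes: 3


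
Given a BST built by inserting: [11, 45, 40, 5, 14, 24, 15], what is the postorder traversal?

Tree insertion order: [11, 45, 40, 5, 14, 24, 15]
Tree (level-order array): [11, 5, 45, None, None, 40, None, 14, None, None, 24, 15]
Postorder traversal: [5, 15, 24, 14, 40, 45, 11]


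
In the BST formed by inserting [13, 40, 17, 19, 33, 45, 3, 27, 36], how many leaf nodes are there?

Tree built from: [13, 40, 17, 19, 33, 45, 3, 27, 36]
Tree (level-order array): [13, 3, 40, None, None, 17, 45, None, 19, None, None, None, 33, 27, 36]
Rule: A leaf has 0 children.
Per-node child counts:
  node 13: 2 child(ren)
  node 3: 0 child(ren)
  node 40: 2 child(ren)
  node 17: 1 child(ren)
  node 19: 1 child(ren)
  node 33: 2 child(ren)
  node 27: 0 child(ren)
  node 36: 0 child(ren)
  node 45: 0 child(ren)
Matching nodes: [3, 27, 36, 45]
Count of leaf nodes: 4


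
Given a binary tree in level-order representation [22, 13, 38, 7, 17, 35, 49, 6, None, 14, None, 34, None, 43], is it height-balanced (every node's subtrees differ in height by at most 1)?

Tree (level-order array): [22, 13, 38, 7, 17, 35, 49, 6, None, 14, None, 34, None, 43]
Definition: a tree is height-balanced if, at every node, |h(left) - h(right)| <= 1 (empty subtree has height -1).
Bottom-up per-node check:
  node 6: h_left=-1, h_right=-1, diff=0 [OK], height=0
  node 7: h_left=0, h_right=-1, diff=1 [OK], height=1
  node 14: h_left=-1, h_right=-1, diff=0 [OK], height=0
  node 17: h_left=0, h_right=-1, diff=1 [OK], height=1
  node 13: h_left=1, h_right=1, diff=0 [OK], height=2
  node 34: h_left=-1, h_right=-1, diff=0 [OK], height=0
  node 35: h_left=0, h_right=-1, diff=1 [OK], height=1
  node 43: h_left=-1, h_right=-1, diff=0 [OK], height=0
  node 49: h_left=0, h_right=-1, diff=1 [OK], height=1
  node 38: h_left=1, h_right=1, diff=0 [OK], height=2
  node 22: h_left=2, h_right=2, diff=0 [OK], height=3
All nodes satisfy the balance condition.
Result: Balanced


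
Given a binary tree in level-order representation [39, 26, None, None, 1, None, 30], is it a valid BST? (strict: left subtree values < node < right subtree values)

Level-order array: [39, 26, None, None, 1, None, 30]
Validate using subtree bounds (lo, hi): at each node, require lo < value < hi,
then recurse left with hi=value and right with lo=value.
Preorder trace (stopping at first violation):
  at node 39 with bounds (-inf, +inf): OK
  at node 26 with bounds (-inf, 39): OK
  at node 1 with bounds (26, 39): VIOLATION
Node 1 violates its bound: not (26 < 1 < 39).
Result: Not a valid BST


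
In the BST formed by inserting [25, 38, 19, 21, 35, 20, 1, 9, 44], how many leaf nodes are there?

Tree built from: [25, 38, 19, 21, 35, 20, 1, 9, 44]
Tree (level-order array): [25, 19, 38, 1, 21, 35, 44, None, 9, 20]
Rule: A leaf has 0 children.
Per-node child counts:
  node 25: 2 child(ren)
  node 19: 2 child(ren)
  node 1: 1 child(ren)
  node 9: 0 child(ren)
  node 21: 1 child(ren)
  node 20: 0 child(ren)
  node 38: 2 child(ren)
  node 35: 0 child(ren)
  node 44: 0 child(ren)
Matching nodes: [9, 20, 35, 44]
Count of leaf nodes: 4
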